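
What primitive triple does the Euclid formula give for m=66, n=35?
(3131, 4620, 5581)

Euclid's formula: a = m² - n², b = 2mn, c = m² + n²
m = 66, n = 35
a = 66² - 35² = 4356 - 1225 = 3131
b = 2 × 66 × 35 = 4620
c = 66² + 35² = 4356 + 1225 = 5581
Verification: 3131² + 4620² = 9803161 + 21344400 = 31147561 = 5581² ✓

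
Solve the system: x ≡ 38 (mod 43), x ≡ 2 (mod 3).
38

Using Chinese Remainder Theorem:
M = 43 × 3 = 129
M1 = 3, M2 = 43
y1 = 3^(-1) mod 43 = 29
y2 = 43^(-1) mod 3 = 1
x = (38×3×29 + 2×43×1) mod 129 = 38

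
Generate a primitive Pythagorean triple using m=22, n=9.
(403, 396, 565)

Euclid's formula: a = m² - n², b = 2mn, c = m² + n²
m = 22, n = 9
a = 22² - 9² = 484 - 81 = 403
b = 2 × 22 × 9 = 396
c = 22² + 9² = 484 + 81 = 565
Verification: 403² + 396² = 162409 + 156816 = 319225 = 565² ✓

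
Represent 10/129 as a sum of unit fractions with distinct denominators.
1/13 + 1/1677

Greedy algorithm:
10/129: ceiling(129/10) = 13, use 1/13
1/1677: ceiling(1677/1) = 1677, use 1/1677
Result: 10/129 = 1/13 + 1/1677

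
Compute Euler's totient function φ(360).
96

360 = 2^3 × 3^2 × 5
φ(n) = n × ∏(1 - 1/p) for each prime p dividing n
φ(360) = 360 × (1 - 1/2) × (1 - 1/3) × (1 - 1/5) = 96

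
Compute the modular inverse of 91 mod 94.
31

gcd(91, 94) = 1, so the inverse exists.
Extended Euclidean algorithm on (94, 91):
94 = 1 × 91 + 3  ⟹  3 = (1)·94 + (-1)·91
91 = 30 × 3 + 1  ⟹  1 = (-30)·94 + (31)·91
So (31)·91 ≡ 1 (mod 94), i.e. 91^(-1) ≡ 31 (mod 94).
Check: 91 × 31 = 2821 ≡ 1 (mod 94)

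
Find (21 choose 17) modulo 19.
0

Using Lucas' theorem:
Write n=21 and k=17 in base 19:
n in base 19: [1, 2]
k in base 19: [0, 17]
C(21,17) mod 19 = ∏ C(n_i, k_i) mod 19
Digit binomials (mod 19): C(1,0) = 1; C(2,17) = 0 (k_i > n_i)
Product: 1 × 0 = 0 ≡ 0 (mod 19)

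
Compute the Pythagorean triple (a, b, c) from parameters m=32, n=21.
(583, 1344, 1465)

Euclid's formula: a = m² - n², b = 2mn, c = m² + n²
m = 32, n = 21
a = 32² - 21² = 1024 - 441 = 583
b = 2 × 32 × 21 = 1344
c = 32² + 21² = 1024 + 441 = 1465
Verification: 583² + 1344² = 339889 + 1806336 = 2146225 = 1465² ✓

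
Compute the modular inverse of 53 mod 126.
107

gcd(53, 126) = 1, so the inverse exists.
Extended Euclidean algorithm on (126, 53):
126 = 2 × 53 + 20  ⟹  20 = (1)·126 + (-2)·53
53 = 2 × 20 + 13  ⟹  13 = (-2)·126 + (5)·53
20 = 1 × 13 + 7  ⟹  7 = (3)·126 + (-7)·53
13 = 1 × 7 + 6  ⟹  6 = (-5)·126 + (12)·53
7 = 1 × 6 + 1  ⟹  1 = (8)·126 + (-19)·53
So (-19)·53 ≡ 1 (mod 126), i.e. 53^(-1) ≡ -19 ≡ 107 (mod 126).
Check: 53 × 107 = 5671 ≡ 1 (mod 126)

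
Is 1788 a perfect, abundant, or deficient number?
abundant

Proper divisors of 1788: sum = 1 + 2 + 3 + 4 + 6 + 12 + 149 + 298 + 447 + 596 + 894 = 2412
Since 2412 > 1788, 1788 is abundant.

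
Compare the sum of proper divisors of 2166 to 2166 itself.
abundant

Proper divisors of 2166: sum = 1 + 2 + 3 + 6 + 19 + 38 + 57 + 114 + 361 + 722 + 1083 = 2406
Since 2406 > 2166, 2166 is abundant.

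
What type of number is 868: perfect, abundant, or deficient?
abundant

Proper divisors of 868: sum = 1 + 2 + 4 + 7 + 14 + 28 + 31 + 62 + 124 + 217 + 434 = 924
Since 924 > 868, 868 is abundant.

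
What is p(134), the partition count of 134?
8149040695

p(n) counts ways to write n as a sum of positive integers (order ignored).
Euler's pentagonal recurrence: p(k) = p(k-1) + p(k-2) - p(k-5) - p(k-7) + p(k-12) + p(k-15) - ... (offsets j(3j∓1)/2, signs ++--, p(0)=1, p(<0)=0).
DP table for k = 0..133: p(0)=1, p(1)=1, p(2)=2, p(3)=3, p(4)=5, p(5)=7, p(6)=11, p(7)=15, p(8)=22, p(9)=30, p(10)=42, p(11)=56, p(12)=77, p(13)=101, p(14)=135, p(15)=176, p(16)=231, p(17)=297, p(18)=385, p(19)=490, p(20)=627, p(21)=792, p(22)=1002, p(23)=1255, p(24)=1575, p(25)=1958, p(26)=2436, p(27)=3010, p(28)=3718, p(29)=4565, p(30)=5604, p(31)=6842, p(32)=8349, p(33)=10143, p(34)=12310, p(35)=14883, p(36)=17977, p(37)=21637, p(38)=26015, p(39)=31185, p(40)=37338, p(41)=44583, p(42)=53174, p(43)=63261, p(44)=75175, p(45)=89134, p(46)=105558, p(47)=124754, p(48)=147273, p(49)=173525, p(50)=204226, p(51)=239943, p(52)=281589, p(53)=329931, p(54)=386155, p(55)=451276, p(56)=526823, p(57)=614154, p(58)=715220, p(59)=831820, p(60)=966467, p(61)=1121505, p(62)=1300156, p(63)=1505499, p(64)=1741630, p(65)=2012558, p(66)=2323520, p(67)=2679689, p(68)=3087735, p(69)=3554345, p(70)=4087968, p(71)=4697205, p(72)=5392783, p(73)=6185689, p(74)=7089500, p(75)=8118264, p(76)=9289091, p(77)=10619863, p(78)=12132164, p(79)=13848650, p(80)=15796476, p(81)=18004327, p(82)=20506255, p(83)=23338469, p(84)=26543660, p(85)=30167357, p(86)=34262962, p(87)=38887673, p(88)=44108109, p(89)=49995925, p(90)=56634173, p(91)=64112359, p(92)=72533807, p(93)=82010177, p(94)=92669720, p(95)=104651419, p(96)=118114304, p(97)=133230930, p(98)=150198136, p(99)=169229875, p(100)=190569292, p(101)=214481126, p(102)=241265379, p(103)=271248950, p(104)=304801365, p(105)=342325709, p(106)=384276336, p(107)=431149389, p(108)=483502844, p(109)=541946240, p(110)=607163746, p(111)=679903203, p(112)=761002156, p(113)=851376628, p(114)=952050665, p(115)=1064144451, p(116)=1188908248, p(117)=1327710076, p(118)=1482074143, p(119)=1653668665, p(120)=1844349560, p(121)=2056148051, p(122)=2291320912, p(123)=2552338241, p(124)=2841940500, p(125)=3163127352, p(126)=3519222692, p(127)=3913864295, p(128)=4351078600, p(129)=4835271870, p(130)=5371315400, p(131)=5964539504, p(132)=6620830889, p(133)=7346629512.
Final step: p(134) = p(133) + p(132) - p(129) - p(127) + p(122) + p(119) - p(112) - p(108) + p(99) + p(94) - p(83) - p(77) + p(64) + p(57) - p(42) - p(34) + p(17) + p(8)
= 7346629512 + 6620830889 - 4835271870 - 3913864295 + 2291320912 + 1653668665 - 761002156 - 483502844 + 169229875 + 92669720 - 23338469 - 10619863 + 1741630 + 614154 - 53174 - 12310 + 297 + 22
= 8149040695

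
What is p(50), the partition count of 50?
204226

p(n) counts ways to write n as a sum of positive integers (order ignored).
Euler's pentagonal recurrence: p(k) = p(k-1) + p(k-2) - p(k-5) - p(k-7) + p(k-12) + p(k-15) - ... (offsets j(3j∓1)/2, signs ++--, p(0)=1, p(<0)=0).
DP table for k = 0..49: p(0)=1, p(1)=1, p(2)=2, p(3)=3, p(4)=5, p(5)=7, p(6)=11, p(7)=15, p(8)=22, p(9)=30, p(10)=42, p(11)=56, p(12)=77, p(13)=101, p(14)=135, p(15)=176, p(16)=231, p(17)=297, p(18)=385, p(19)=490, p(20)=627, p(21)=792, p(22)=1002, p(23)=1255, p(24)=1575, p(25)=1958, p(26)=2436, p(27)=3010, p(28)=3718, p(29)=4565, p(30)=5604, p(31)=6842, p(32)=8349, p(33)=10143, p(34)=12310, p(35)=14883, p(36)=17977, p(37)=21637, p(38)=26015, p(39)=31185, p(40)=37338, p(41)=44583, p(42)=53174, p(43)=63261, p(44)=75175, p(45)=89134, p(46)=105558, p(47)=124754, p(48)=147273, p(49)=173525.
Final step: p(50) = p(49) + p(48) - p(45) - p(43) + p(38) + p(35) - p(28) - p(24) + p(15) + p(10)
= 173525 + 147273 - 89134 - 63261 + 26015 + 14883 - 3718 - 1575 + 176 + 42
= 204226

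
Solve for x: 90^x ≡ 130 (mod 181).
129

Baby-step giant-step with step n = ⌈√181⌉ = 14.
Baby steps 90^j mod 181 (j:value) for j=0..13: 0:1, 1:90, 2:136, 3:113, 4:34, 5:164, 6:99, 7:41, 8:70, 9:146, 10:108, 11:127, 12:27, 13:77.
Giant-step multiplier: 90^(-14) ≡ 90^(180-14) = 90^166 ≡ 94 (mod 181).
Giant steps γ_i = 130·94^i mod 181: γ_0=130, γ_1=93, γ_2=54, γ_3=8, γ_4=28, γ_5=98, γ_6=162, γ_7=24, γ_8=84, γ_9=113 (in table at j=3).
x = i·n + j = 9·14 + 3 = 129.
Check: 90^129 ≡ 130 (mod 181).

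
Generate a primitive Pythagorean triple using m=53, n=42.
(1045, 4452, 4573)

Euclid's formula: a = m² - n², b = 2mn, c = m² + n²
m = 53, n = 42
a = 53² - 42² = 2809 - 1764 = 1045
b = 2 × 53 × 42 = 4452
c = 53² + 42² = 2809 + 1764 = 4573
Verification: 1045² + 4452² = 1092025 + 19820304 = 20912329 = 4573² ✓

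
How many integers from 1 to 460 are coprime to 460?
176

460 = 2^2 × 5 × 23
φ(n) = n × ∏(1 - 1/p) for each prime p dividing n
φ(460) = 460 × (1 - 1/2) × (1 - 1/5) × (1 - 1/23) = 176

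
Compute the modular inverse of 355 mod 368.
283

gcd(355, 368) = 1, so the inverse exists.
Extended Euclidean algorithm on (368, 355):
368 = 1 × 355 + 13  ⟹  13 = (1)·368 + (-1)·355
355 = 27 × 13 + 4  ⟹  4 = (-27)·368 + (28)·355
13 = 3 × 4 + 1  ⟹  1 = (82)·368 + (-85)·355
So (-85)·355 ≡ 1 (mod 368), i.e. 355^(-1) ≡ -85 ≡ 283 (mod 368).
Check: 355 × 283 = 100465 ≡ 1 (mod 368)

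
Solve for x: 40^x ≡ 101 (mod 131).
86

Baby-step giant-step with step n = ⌈√131⌉ = 12.
Baby steps 40^j mod 131 (j:value) for j=0..11: 0:1, 1:40, 2:28, 3:72, 4:129, 5:51, 6:75, 7:118, 8:4, 9:29, 10:112, 11:26.
Giant-step multiplier: 40^(-12) ≡ 40^(130-12) = 40^118 ≡ 49 (mod 131).
Giant steps γ_i = 101·49^i mod 131: γ_0=101, γ_1=102, γ_2=20, γ_3=63, γ_4=74, γ_5=89, γ_6=38, γ_7=28 (in table at j=2).
x = i·n + j = 7·12 + 2 = 86.
Check: 40^86 ≡ 101 (mod 131).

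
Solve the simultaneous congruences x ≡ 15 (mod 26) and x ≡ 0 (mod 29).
145

Using Chinese Remainder Theorem:
M = 26 × 29 = 754
M1 = 29, M2 = 26
y1 = 29^(-1) mod 26 = 9
y2 = 26^(-1) mod 29 = 19
x = (15×29×9 + 0×26×19) mod 754 = 145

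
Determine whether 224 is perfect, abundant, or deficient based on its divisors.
abundant

Proper divisors of 224: sum = 1 + 2 + 4 + 7 + 8 + 14 + 16 + 28 + 32 + 56 + 112 = 280
Since 280 > 224, 224 is abundant.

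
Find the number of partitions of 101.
214481126

p(n) counts ways to write n as a sum of positive integers (order ignored).
Euler's pentagonal recurrence: p(k) = p(k-1) + p(k-2) - p(k-5) - p(k-7) + p(k-12) + p(k-15) - ... (offsets j(3j∓1)/2, signs ++--, p(0)=1, p(<0)=0).
DP table for k = 0..100: p(0)=1, p(1)=1, p(2)=2, p(3)=3, p(4)=5, p(5)=7, p(6)=11, p(7)=15, p(8)=22, p(9)=30, p(10)=42, p(11)=56, p(12)=77, p(13)=101, p(14)=135, p(15)=176, p(16)=231, p(17)=297, p(18)=385, p(19)=490, p(20)=627, p(21)=792, p(22)=1002, p(23)=1255, p(24)=1575, p(25)=1958, p(26)=2436, p(27)=3010, p(28)=3718, p(29)=4565, p(30)=5604, p(31)=6842, p(32)=8349, p(33)=10143, p(34)=12310, p(35)=14883, p(36)=17977, p(37)=21637, p(38)=26015, p(39)=31185, p(40)=37338, p(41)=44583, p(42)=53174, p(43)=63261, p(44)=75175, p(45)=89134, p(46)=105558, p(47)=124754, p(48)=147273, p(49)=173525, p(50)=204226, p(51)=239943, p(52)=281589, p(53)=329931, p(54)=386155, p(55)=451276, p(56)=526823, p(57)=614154, p(58)=715220, p(59)=831820, p(60)=966467, p(61)=1121505, p(62)=1300156, p(63)=1505499, p(64)=1741630, p(65)=2012558, p(66)=2323520, p(67)=2679689, p(68)=3087735, p(69)=3554345, p(70)=4087968, p(71)=4697205, p(72)=5392783, p(73)=6185689, p(74)=7089500, p(75)=8118264, p(76)=9289091, p(77)=10619863, p(78)=12132164, p(79)=13848650, p(80)=15796476, p(81)=18004327, p(82)=20506255, p(83)=23338469, p(84)=26543660, p(85)=30167357, p(86)=34262962, p(87)=38887673, p(88)=44108109, p(89)=49995925, p(90)=56634173, p(91)=64112359, p(92)=72533807, p(93)=82010177, p(94)=92669720, p(95)=104651419, p(96)=118114304, p(97)=133230930, p(98)=150198136, p(99)=169229875, p(100)=190569292.
Final step: p(101) = p(100) + p(99) - p(96) - p(94) + p(89) + p(86) - p(79) - p(75) + p(66) + p(61) - p(50) - p(44) + p(31) + p(24) - p(9) - p(1)
= 190569292 + 169229875 - 118114304 - 92669720 + 49995925 + 34262962 - 13848650 - 8118264 + 2323520 + 1121505 - 204226 - 75175 + 6842 + 1575 - 30 - 1
= 214481126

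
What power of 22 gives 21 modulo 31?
7

Baby-step giant-step with step n = ⌈√31⌉ = 6.
Baby steps 22^j mod 31 (j:value) for j=0..5: 0:1, 1:22, 2:19, 3:15, 4:20, 5:6.
Giant-step multiplier: 22^(-6) ≡ 22^(30-6) = 22^24 ≡ 4 (mod 31).
Giant steps γ_i = 21·4^i mod 31: γ_0=21, γ_1=22 (in table at j=1).
x = i·n + j = 1·6 + 1 = 7.
Check: 22^7 ≡ 21 (mod 31).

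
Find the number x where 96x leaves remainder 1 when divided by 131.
116

gcd(96, 131) = 1, so the inverse exists.
Extended Euclidean algorithm on (131, 96):
131 = 1 × 96 + 35  ⟹  35 = (1)·131 + (-1)·96
96 = 2 × 35 + 26  ⟹  26 = (-2)·131 + (3)·96
35 = 1 × 26 + 9  ⟹  9 = (3)·131 + (-4)·96
26 = 2 × 9 + 8  ⟹  8 = (-8)·131 + (11)·96
9 = 1 × 8 + 1  ⟹  1 = (11)·131 + (-15)·96
So (-15)·96 ≡ 1 (mod 131), i.e. 96^(-1) ≡ -15 ≡ 116 (mod 131).
Check: 96 × 116 = 11136 ≡ 1 (mod 131)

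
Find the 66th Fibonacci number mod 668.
332

Matrix identity: Q^n = [[F_(n+1), F_n], [F_n, F_(n-1)]] with Q = [[1,1],[1,0]].
n = 66 = 1000010₂. Square-and-multiply, entries mod 668:
Q^1 = [[1,1],[1,0]]
Q^2 = (Q^1)² = [[2,1],[1,1]]
Q^4 = (Q^2)² = [[5,3],[3,2]]
Q^8 = (Q^4)² = [[34,21],[21,13]]
Q^16 = (Q^8)² = [[261,319],[319,610]]
Q^33 = (Q^16)²·Q = [[171,210],[210,629]]
Q^66 = (Q^33)² = [[529,332],[332,197]]
F_66 mod 668 = Q^66[0][1] = 332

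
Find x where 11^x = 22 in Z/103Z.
87

Baby-step giant-step with step n = ⌈√103⌉ = 11.
Baby steps 11^j mod 103 (j:value) for j=0..10: 0:1, 1:11, 2:18, 3:95, 4:15, 5:62, 6:64, 7:86, 8:19, 9:3, 10:33.
Giant-step multiplier: 11^(-11) ≡ 11^(102-11) = 11^91 ≡ 21 (mod 103).
Giant steps γ_i = 22·21^i mod 103: γ_0=22, γ_1=50, γ_2=20, γ_3=8, γ_4=65, γ_5=26, γ_6=31, γ_7=33 (in table at j=10).
x = i·n + j = 7·11 + 10 = 87.
Check: 11^87 ≡ 22 (mod 103).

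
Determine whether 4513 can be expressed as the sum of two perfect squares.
47² + 48² (a=47, b=48)

Factorization: 4513 = 4513
By Fermat: n is sum of two squares iff every prime p ≡ 3 (mod 4) appears to even power.
All primes ≡ 3 (mod 4) appear to even power.
Search a = 0, 1, 2, … for 4513 - a² a perfect square: first hit at a = 47: 4513 - 2209 = 2304 = 48².
4513 = 47² + 48² = 2209 + 2304 ✓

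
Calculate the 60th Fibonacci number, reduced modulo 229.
222

Matrix identity: Q^n = [[F_(n+1), F_n], [F_n, F_(n-1)]] with Q = [[1,1],[1,0]].
n = 60 = 111100₂. Square-and-multiply, entries mod 229:
Q^1 = [[1,1],[1,0]]
Q^3 = (Q^1)²·Q = [[3,2],[2,1]]
Q^7 = (Q^3)²·Q = [[21,13],[13,8]]
Q^15 = (Q^7)²·Q = [[71,152],[152,148]]
Q^30 = (Q^15)² = [[207,83],[83,124]]
Q^60 = (Q^30)² = [[45,222],[222,52]]
F_60 mod 229 = Q^60[0][1] = 222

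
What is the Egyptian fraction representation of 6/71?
1/12 + 1/852

Greedy algorithm:
6/71: ceiling(71/6) = 12, use 1/12
1/852: ceiling(852/1) = 852, use 1/852
Result: 6/71 = 1/12 + 1/852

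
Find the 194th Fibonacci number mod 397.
315

Matrix identity: Q^n = [[F_(n+1), F_n], [F_n, F_(n-1)]] with Q = [[1,1],[1,0]].
n = 194 = 11000010₂. Square-and-multiply, entries mod 397:
Q^1 = [[1,1],[1,0]]
Q^3 = (Q^1)²·Q = [[3,2],[2,1]]
Q^6 = (Q^3)² = [[13,8],[8,5]]
Q^12 = (Q^6)² = [[233,144],[144,89]]
Q^24 = (Q^12)² = [[389,316],[316,73]]
Q^48 = (Q^24)² = [[273,293],[293,377]]
Q^97 = (Q^48)²·Q = [[277,387],[387,287]]
Q^194 = (Q^97)² = [[208,315],[315,290]]
F_194 mod 397 = Q^194[0][1] = 315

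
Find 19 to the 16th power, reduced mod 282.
271

Repeated squaring. Binary of 16 = 10000.
19^1 ≡ 19 (mod 282); 19^2 ≡ 79 (mod 282); 19^4 ≡ 37 (mod 282); 19^8 ≡ 241 (mod 282); 19^16 ≡ 271 (mod 282)
19^16 = 19^16 ≡ 271 (mod 282)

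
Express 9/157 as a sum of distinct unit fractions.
1/18 + 1/566 + 1/399879

Greedy algorithm:
9/157: ceiling(157/9) = 18, use 1/18
5/2826: ceiling(2826/5) = 566, use 1/566
1/399879: ceiling(399879/1) = 399879, use 1/399879
Result: 9/157 = 1/18 + 1/566 + 1/399879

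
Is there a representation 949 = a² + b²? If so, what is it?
7² + 30² (a=7, b=30)

Factorization: 949 = 13 × 73
By Fermat: n is sum of two squares iff every prime p ≡ 3 (mod 4) appears to even power.
All primes ≡ 3 (mod 4) appear to even power.
Search a = 0, 1, 2, … for 949 - a² a perfect square: first hit at a = 7: 949 - 49 = 900 = 30².
949 = 7² + 30² = 49 + 900 ✓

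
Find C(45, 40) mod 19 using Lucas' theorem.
2

Using Lucas' theorem:
Write n=45 and k=40 in base 19:
n in base 19: [2, 7]
k in base 19: [2, 2]
C(45,40) mod 19 = ∏ C(n_i, k_i) mod 19
Digit binomials (mod 19): C(2,2) = 1; C(7,2) = 21 ≡ 2
Product: 1 × 2 = 2 ≡ 2 (mod 19)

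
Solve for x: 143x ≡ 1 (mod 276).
83

gcd(143, 276) = 1, so the inverse exists.
Extended Euclidean algorithm on (276, 143):
276 = 1 × 143 + 133  ⟹  133 = (1)·276 + (-1)·143
143 = 1 × 133 + 10  ⟹  10 = (-1)·276 + (2)·143
133 = 13 × 10 + 3  ⟹  3 = (14)·276 + (-27)·143
10 = 3 × 3 + 1  ⟹  1 = (-43)·276 + (83)·143
So (83)·143 ≡ 1 (mod 276), i.e. 143^(-1) ≡ 83 (mod 276).
Check: 143 × 83 = 11869 ≡ 1 (mod 276)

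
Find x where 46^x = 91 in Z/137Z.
69

Baby-step giant-step with step n = ⌈√137⌉ = 12.
Baby steps 46^j mod 137 (j:value) for j=0..11: 0:1, 1:46, 2:61, 3:66, 4:22, 5:53, 6:109, 7:82, 8:73, 9:70, 10:69, 11:23.
Giant-step multiplier: 46^(-12) ≡ 46^(136-12) = 46^124 ≡ 18 (mod 137).
Giant steps γ_i = 91·18^i mod 137: γ_0=91, γ_1=131, γ_2=29, γ_3=111, γ_4=80, γ_5=70 (in table at j=9).
x = i·n + j = 5·12 + 9 = 69.
Check: 46^69 ≡ 91 (mod 137).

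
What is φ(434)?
180

434 = 2 × 7 × 31
φ(n) = n × ∏(1 - 1/p) for each prime p dividing n
φ(434) = 434 × (1 - 1/2) × (1 - 1/7) × (1 - 1/31) = 180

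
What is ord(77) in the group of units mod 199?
198

199 is prime, so ord(77) divides φ(199) = 198.
Divisors of 198: 1, 2, 3, 6, 9, 11, 18, 22, 33, 66, 99, 198.
Repeated squaring: 77^1 ≡ 77, 77^2 ≡ 158, 77^4 ≡ 89, 77^8 ≡ 160, 77^16 ≡ 128, 77^32 ≡ 66, 77^64 ≡ 177, 77^128 ≡ 86 (mod 199).
Test 77^d mod 199 for each divisor d in increasing order:
77^1 ≡ 77
77^2 ≡ 158
77^3 = 77^2·77^1 ≡ 27
77^6 = 77^4·77^2 ≡ 132
77^9 = 77^8·77^1 ≡ 181
77^11 = 77^8·77^2·77^1 ≡ 141
77^18 = 77^16·77^2 ≡ 125
77^22 = 77^16·77^4·77^2 ≡ 180
77^33 = 77^32·77^1 ≡ 107
77^66 = 77^64·77^2 ≡ 106
77^99 = 77^64·77^32·77^2·77^1 ≡ 198
77^198 = 77^128·77^64·77^4·77^2 ≡ 1  ← first divisor giving 1
The order is 198.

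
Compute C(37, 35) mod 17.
3

Using Lucas' theorem:
Write n=37 and k=35 in base 17:
n in base 17: [2, 3]
k in base 17: [2, 1]
C(37,35) mod 17 = ∏ C(n_i, k_i) mod 17
Digit binomials (mod 17): C(2,2) = 1; C(3,1) = 3
Product: 1 × 3 = 3 ≡ 3 (mod 17)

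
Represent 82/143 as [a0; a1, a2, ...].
[0; 1, 1, 2, 1, 9, 2]

Euclidean algorithm steps:
82 = 0 × 143 + 82
143 = 1 × 82 + 61
82 = 1 × 61 + 21
61 = 2 × 21 + 19
21 = 1 × 19 + 2
19 = 9 × 2 + 1
2 = 2 × 1 + 0
Continued fraction: [0; 1, 1, 2, 1, 9, 2]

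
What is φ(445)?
352

445 = 5 × 89
φ(n) = n × ∏(1 - 1/p) for each prime p dividing n
φ(445) = 445 × (1 - 1/5) × (1 - 1/89) = 352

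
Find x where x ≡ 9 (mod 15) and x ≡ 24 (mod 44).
24

Using Chinese Remainder Theorem:
M = 15 × 44 = 660
M1 = 44, M2 = 15
y1 = 44^(-1) mod 15 = 14
y2 = 15^(-1) mod 44 = 3
x = (9×44×14 + 24×15×3) mod 660 = 24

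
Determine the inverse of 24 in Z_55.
39

gcd(24, 55) = 1, so the inverse exists.
Extended Euclidean algorithm on (55, 24):
55 = 2 × 24 + 7  ⟹  7 = (1)·55 + (-2)·24
24 = 3 × 7 + 3  ⟹  3 = (-3)·55 + (7)·24
7 = 2 × 3 + 1  ⟹  1 = (7)·55 + (-16)·24
So (-16)·24 ≡ 1 (mod 55), i.e. 24^(-1) ≡ -16 ≡ 39 (mod 55).
Check: 24 × 39 = 936 ≡ 1 (mod 55)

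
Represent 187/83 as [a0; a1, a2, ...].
[2; 3, 1, 20]

Euclidean algorithm steps:
187 = 2 × 83 + 21
83 = 3 × 21 + 20
21 = 1 × 20 + 1
20 = 20 × 1 + 0
Continued fraction: [2; 3, 1, 20]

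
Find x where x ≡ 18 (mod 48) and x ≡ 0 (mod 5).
210

Using Chinese Remainder Theorem:
M = 48 × 5 = 240
M1 = 5, M2 = 48
y1 = 5^(-1) mod 48 = 29
y2 = 48^(-1) mod 5 = 2
x = (18×5×29 + 0×48×2) mod 240 = 210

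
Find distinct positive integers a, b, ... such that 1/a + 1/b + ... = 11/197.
1/18 + 1/3546

Greedy algorithm:
11/197: ceiling(197/11) = 18, use 1/18
1/3546: ceiling(3546/1) = 3546, use 1/3546
Result: 11/197 = 1/18 + 1/3546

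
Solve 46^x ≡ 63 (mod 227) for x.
162

Baby-step giant-step with step n = ⌈√227⌉ = 16.
Baby steps 46^j mod 227 (j:value) for j=0..15: 0:1, 1:46, 2:73, 3:180, 4:108, 5:201, 6:166, 7:145, 8:87, 9:143, 10:222, 11:224, 12:89, 13:8, 14:141, 15:130.
Giant-step multiplier: 46^(-16) ≡ 46^(226-16) = 46^210 ≡ 195 (mod 227).
Giant steps γ_i = 63·195^i mod 227: γ_0=63, γ_1=27, γ_2=44, γ_3=181, γ_4=110, γ_5=112, γ_6=48, γ_7=53, γ_8=120, γ_9=19, γ_10=73 (in table at j=2).
x = i·n + j = 10·16 + 2 = 162.
Check: 46^162 ≡ 63 (mod 227).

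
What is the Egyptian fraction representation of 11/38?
1/4 + 1/26 + 1/988

Greedy algorithm:
11/38: ceiling(38/11) = 4, use 1/4
3/76: ceiling(76/3) = 26, use 1/26
1/988: ceiling(988/1) = 988, use 1/988
Result: 11/38 = 1/4 + 1/26 + 1/988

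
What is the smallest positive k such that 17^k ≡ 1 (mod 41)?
40

41 is prime, so ord(17) divides φ(41) = 40.
Divisors of 40: 1, 2, 4, 5, 8, 10, 20, 40.
Repeated squaring: 17^1 ≡ 17, 17^2 ≡ 2, 17^4 ≡ 4, 17^8 ≡ 16, 17^16 ≡ 10, 17^32 ≡ 18 (mod 41).
Test 17^d mod 41 for each divisor d in increasing order:
17^1 ≡ 17
17^2 ≡ 2
17^4 ≡ 4
17^5 = 17^4·17^1 ≡ 27
17^8 ≡ 16
17^10 = 17^8·17^2 ≡ 32
17^20 = 17^16·17^4 ≡ 40
17^40 = 17^32·17^8 ≡ 1  ← first divisor giving 1
The order is 40.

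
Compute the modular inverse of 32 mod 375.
293

gcd(32, 375) = 1, so the inverse exists.
Extended Euclidean algorithm on (375, 32):
375 = 11 × 32 + 23  ⟹  23 = (1)·375 + (-11)·32
32 = 1 × 23 + 9  ⟹  9 = (-1)·375 + (12)·32
23 = 2 × 9 + 5  ⟹  5 = (3)·375 + (-35)·32
9 = 1 × 5 + 4  ⟹  4 = (-4)·375 + (47)·32
5 = 1 × 4 + 1  ⟹  1 = (7)·375 + (-82)·32
So (-82)·32 ≡ 1 (mod 375), i.e. 32^(-1) ≡ -82 ≡ 293 (mod 375).
Check: 32 × 293 = 9376 ≡ 1 (mod 375)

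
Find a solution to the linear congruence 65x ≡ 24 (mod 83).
x ≡ 54 (mod 83)

gcd(65, 83) = 1, which divides 24, so solutions exist.
Find 65^(-1) mod 83 by the extended Euclidean algorithm:
83 = 1 × 65 + 18  ⟹  18 = (1)·83 + (-1)·65
65 = 3 × 18 + 11  ⟹  11 = (-3)·83 + (4)·65
18 = 1 × 11 + 7  ⟹  7 = (4)·83 + (-5)·65
11 = 1 × 7 + 4  ⟹  4 = (-7)·83 + (9)·65
7 = 1 × 4 + 3  ⟹  3 = (11)·83 + (-14)·65
4 = 1 × 3 + 1  ⟹  1 = (-18)·83 + (23)·65
So (23)·65 ≡ 1 (mod 83), i.e. 65^(-1) ≡ 23 (mod 83).
x ≡ 23 × 24 = 552 ≡ 54 (mod 83).
Check: 65 × 54 = 3510 ≡ 24 (mod 83).
Unique solution: x ≡ 54 (mod 83)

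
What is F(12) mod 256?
144

Matrix identity: Q^n = [[F_(n+1), F_n], [F_n, F_(n-1)]] with Q = [[1,1],[1,0]].
n = 12 = 1100₂. Square-and-multiply, entries mod 256:
Q^1 = [[1,1],[1,0]]
Q^3 = (Q^1)²·Q = [[3,2],[2,1]]
Q^6 = (Q^3)² = [[13,8],[8,5]]
Q^12 = (Q^6)² = [[233,144],[144,89]]
F_12 mod 256 = Q^12[0][1] = 144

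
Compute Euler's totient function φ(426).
140

426 = 2 × 3 × 71
φ(n) = n × ∏(1 - 1/p) for each prime p dividing n
φ(426) = 426 × (1 - 1/2) × (1 - 1/3) × (1 - 1/71) = 140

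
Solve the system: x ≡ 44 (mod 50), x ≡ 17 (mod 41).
1944

Using Chinese Remainder Theorem:
M = 50 × 41 = 2050
M1 = 41, M2 = 50
y1 = 41^(-1) mod 50 = 11
y2 = 50^(-1) mod 41 = 32
x = (44×41×11 + 17×50×32) mod 2050 = 1944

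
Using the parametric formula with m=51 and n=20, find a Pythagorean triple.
(2201, 2040, 3001)

Euclid's formula: a = m² - n², b = 2mn, c = m² + n²
m = 51, n = 20
a = 51² - 20² = 2601 - 400 = 2201
b = 2 × 51 × 20 = 2040
c = 51² + 20² = 2601 + 400 = 3001
Verification: 2201² + 2040² = 4844401 + 4161600 = 9006001 = 3001² ✓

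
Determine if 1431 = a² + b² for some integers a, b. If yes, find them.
Not possible

Factorization: 1431 = 3^3 × 53
By Fermat: n is sum of two squares iff every prime p ≡ 3 (mod 4) appears to even power.
Prime(s) ≡ 3 (mod 4) with odd exponent: [(3, 3)]
Therefore 1431 cannot be expressed as a² + b².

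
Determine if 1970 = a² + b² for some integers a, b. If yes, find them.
11² + 43² (a=11, b=43)

Factorization: 1970 = 2 × 5 × 197
By Fermat: n is sum of two squares iff every prime p ≡ 3 (mod 4) appears to even power.
All primes ≡ 3 (mod 4) appear to even power.
Search a = 0, 1, 2, … for 1970 - a² a perfect square: first hit at a = 11: 1970 - 121 = 1849 = 43².
1970 = 11² + 43² = 121 + 1849 ✓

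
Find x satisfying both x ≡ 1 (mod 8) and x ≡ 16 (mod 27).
97

Using Chinese Remainder Theorem:
M = 8 × 27 = 216
M1 = 27, M2 = 8
y1 = 27^(-1) mod 8 = 3
y2 = 8^(-1) mod 27 = 17
x = (1×27×3 + 16×8×17) mod 216 = 97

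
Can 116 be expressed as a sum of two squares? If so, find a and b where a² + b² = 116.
4² + 10² (a=4, b=10)

Factorization: 116 = 2^2 × 29
By Fermat: n is sum of two squares iff every prime p ≡ 3 (mod 4) appears to even power.
All primes ≡ 3 (mod 4) appear to even power.
Search a = 0, 1, 2, … for 116 - a² a perfect square: first hit at a = 4: 116 - 16 = 100 = 10².
116 = 4² + 10² = 16 + 100 ✓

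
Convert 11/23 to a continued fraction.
[0; 2, 11]

Euclidean algorithm steps:
11 = 0 × 23 + 11
23 = 2 × 11 + 1
11 = 11 × 1 + 0
Continued fraction: [0; 2, 11]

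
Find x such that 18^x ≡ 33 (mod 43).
17

Baby-step giant-step with step n = ⌈√43⌉ = 7.
Baby steps 18^j mod 43 (j:value) for j=0..6: 0:1, 1:18, 2:23, 3:27, 4:13, 5:19, 6:41.
Giant-step multiplier: 18^(-7) ≡ 18^(42-7) = 18^35 ≡ 37 (mod 43).
Giant steps γ_i = 33·37^i mod 43: γ_0=33, γ_1=17, γ_2=27 (in table at j=3).
x = i·n + j = 2·7 + 3 = 17.
Check: 18^17 ≡ 33 (mod 43).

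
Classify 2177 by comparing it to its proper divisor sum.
deficient

Proper divisors of 2177: sum = 1 + 7 + 311 = 319
Since 319 < 2177, 2177 is deficient.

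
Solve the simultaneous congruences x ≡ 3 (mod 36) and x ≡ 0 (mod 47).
1551

Using Chinese Remainder Theorem:
M = 36 × 47 = 1692
M1 = 47, M2 = 36
y1 = 47^(-1) mod 36 = 23
y2 = 36^(-1) mod 47 = 17
x = (3×47×23 + 0×36×17) mod 1692 = 1551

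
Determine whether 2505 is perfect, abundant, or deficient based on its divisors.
deficient

Proper divisors of 2505: sum = 1 + 3 + 5 + 15 + 167 + 501 + 835 = 1527
Since 1527 < 2505, 2505 is deficient.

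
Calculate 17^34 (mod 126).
109

Repeated squaring. Binary of 34 = 100010.
17^1 ≡ 17 (mod 126); 17^2 ≡ 37 (mod 126); 17^4 ≡ 109 (mod 126); 17^8 ≡ 37 (mod 126); 17^16 ≡ 109 (mod 126); 17^32 ≡ 37 (mod 126)
17^34 = 17^2 × 17^32 ≡ 109 (mod 126)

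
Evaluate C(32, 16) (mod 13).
1

Using Lucas' theorem:
Write n=32 and k=16 in base 13:
n in base 13: [2, 6]
k in base 13: [1, 3]
C(32,16) mod 13 = ∏ C(n_i, k_i) mod 13
Digit binomials (mod 13): C(2,1) = 2; C(6,3) = 20 ≡ 7
Product: 2 × 7 = 14 ≡ 1 (mod 13)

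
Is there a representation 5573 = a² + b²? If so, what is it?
47² + 58² (a=47, b=58)

Factorization: 5573 = 5573
By Fermat: n is sum of two squares iff every prime p ≡ 3 (mod 4) appears to even power.
All primes ≡ 3 (mod 4) appear to even power.
Search a = 0, 1, 2, … for 5573 - a² a perfect square: first hit at a = 47: 5573 - 2209 = 3364 = 58².
5573 = 47² + 58² = 2209 + 3364 ✓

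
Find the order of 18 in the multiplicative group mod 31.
15

31 is prime, so ord(18) divides φ(31) = 30.
Divisors of 30: 1, 2, 3, 5, 6, 10, 15, 30.
Repeated squaring: 18^1 ≡ 18, 18^2 ≡ 14, 18^4 ≡ 10, 18^8 ≡ 7, 18^16 ≡ 18 (mod 31).
Test 18^d mod 31 for each divisor d in increasing order:
18^1 ≡ 18
18^2 ≡ 14
18^3 = 18^2·18^1 ≡ 4
18^5 = 18^4·18^1 ≡ 25
18^6 = 18^4·18^2 ≡ 16
18^10 = 18^8·18^2 ≡ 5
18^15 = 18^8·18^4·18^2·18^1 ≡ 1  ← first divisor giving 1
The order is 15.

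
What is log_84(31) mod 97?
94

Baby-step giant-step with step n = ⌈√97⌉ = 10.
Baby steps 84^j mod 97 (j:value) for j=0..9: 0:1, 1:84, 2:72, 3:34, 4:43, 5:23, 6:89, 7:7, 8:6, 9:19.
Giant-step multiplier: 84^(-10) ≡ 84^(96-10) = 84^86 ≡ 86 (mod 97).
Giant steps γ_i = 31·86^i mod 97: γ_0=31, γ_1=47, γ_2=65, γ_3=61, γ_4=8, γ_5=9, γ_6=95, γ_7=22, γ_8=49, γ_9=43 (in table at j=4).
x = i·n + j = 9·10 + 4 = 94.
Check: 84^94 ≡ 31 (mod 97).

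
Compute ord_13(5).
4

13 is prime, so ord(5) divides φ(13) = 12.
Divisors of 12: 1, 2, 3, 4, 6, 12.
Repeated squaring: 5^1 ≡ 5, 5^2 ≡ 12, 5^4 ≡ 1, 5^8 ≡ 1 (mod 13).
Test 5^d mod 13 for each divisor d in increasing order:
5^1 ≡ 5
5^2 ≡ 12
5^3 = 5^2·5^1 ≡ 8
5^4 ≡ 1  ← first divisor giving 1
The order is 4.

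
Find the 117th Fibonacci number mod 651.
467

Matrix identity: Q^n = [[F_(n+1), F_n], [F_n, F_(n-1)]] with Q = [[1,1],[1,0]].
n = 117 = 1110101₂. Square-and-multiply, entries mod 651:
Q^1 = [[1,1],[1,0]]
Q^3 = (Q^1)²·Q = [[3,2],[2,1]]
Q^7 = (Q^3)²·Q = [[21,13],[13,8]]
Q^14 = (Q^7)² = [[610,377],[377,233]]
Q^29 = (Q^14)²·Q = [[62,590],[590,123]]
Q^58 = (Q^29)² = [[404,433],[433,622]]
Q^117 = (Q^58)²·Q = [[92,467],[467,276]]
F_117 mod 651 = Q^117[0][1] = 467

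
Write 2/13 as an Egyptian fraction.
1/7 + 1/91

Greedy algorithm:
2/13: ceiling(13/2) = 7, use 1/7
1/91: ceiling(91/1) = 91, use 1/91
Result: 2/13 = 1/7 + 1/91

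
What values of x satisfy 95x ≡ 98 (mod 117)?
x ≡ 70 (mod 117)

gcd(95, 117) = 1, which divides 98, so solutions exist.
Find 95^(-1) mod 117 by the extended Euclidean algorithm:
117 = 1 × 95 + 22  ⟹  22 = (1)·117 + (-1)·95
95 = 4 × 22 + 7  ⟹  7 = (-4)·117 + (5)·95
22 = 3 × 7 + 1  ⟹  1 = (13)·117 + (-16)·95
So (-16)·95 ≡ 1 (mod 117), i.e. 95^(-1) ≡ -16 ≡ 101 (mod 117).
x ≡ 101 × 98 = 9898 ≡ 70 (mod 117).
Check: 95 × 70 = 6650 ≡ 98 (mod 117).
Unique solution: x ≡ 70 (mod 117)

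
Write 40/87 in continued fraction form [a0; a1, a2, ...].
[0; 2, 5, 1, 2, 2]

Euclidean algorithm steps:
40 = 0 × 87 + 40
87 = 2 × 40 + 7
40 = 5 × 7 + 5
7 = 1 × 5 + 2
5 = 2 × 2 + 1
2 = 2 × 1 + 0
Continued fraction: [0; 2, 5, 1, 2, 2]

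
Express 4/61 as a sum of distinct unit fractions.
1/16 + 1/326 + 1/159088

Greedy algorithm:
4/61: ceiling(61/4) = 16, use 1/16
3/976: ceiling(976/3) = 326, use 1/326
1/159088: ceiling(159088/1) = 159088, use 1/159088
Result: 4/61 = 1/16 + 1/326 + 1/159088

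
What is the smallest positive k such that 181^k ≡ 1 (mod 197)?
98

197 is prime, so ord(181) divides φ(197) = 196.
Divisors of 196: 1, 2, 4, 7, 14, 28, 49, 98, 196.
Repeated squaring: 181^1 ≡ 181, 181^2 ≡ 59, 181^4 ≡ 132, 181^8 ≡ 88, 181^16 ≡ 61, 181^32 ≡ 175, 181^64 ≡ 90, 181^128 ≡ 23 (mod 197).
Test 181^d mod 197 for each divisor d in increasing order:
181^1 ≡ 181
181^2 ≡ 59
181^4 ≡ 132
181^7 = 181^4·181^2·181^1 ≡ 93
181^14 = 181^8·181^4·181^2 ≡ 178
181^28 = 181^16·181^8·181^4 ≡ 164
181^49 = 181^32·181^16·181^1 ≡ 196
181^98 = 181^64·181^32·181^2 ≡ 1  ← first divisor giving 1
The order is 98.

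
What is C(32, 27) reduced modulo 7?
0

Using Lucas' theorem:
Write n=32 and k=27 in base 7:
n in base 7: [4, 4]
k in base 7: [3, 6]
C(32,27) mod 7 = ∏ C(n_i, k_i) mod 7
Digit binomials (mod 7): C(4,3) = 4; C(4,6) = 0 (k_i > n_i)
Product: 4 × 0 = 0 ≡ 0 (mod 7)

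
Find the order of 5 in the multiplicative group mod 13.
4

13 is prime, so ord(5) divides φ(13) = 12.
Divisors of 12: 1, 2, 3, 4, 6, 12.
Repeated squaring: 5^1 ≡ 5, 5^2 ≡ 12, 5^4 ≡ 1, 5^8 ≡ 1 (mod 13).
Test 5^d mod 13 for each divisor d in increasing order:
5^1 ≡ 5
5^2 ≡ 12
5^3 = 5^2·5^1 ≡ 8
5^4 ≡ 1  ← first divisor giving 1
The order is 4.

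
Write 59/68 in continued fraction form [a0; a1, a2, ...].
[0; 1, 6, 1, 1, 4]

Euclidean algorithm steps:
59 = 0 × 68 + 59
68 = 1 × 59 + 9
59 = 6 × 9 + 5
9 = 1 × 5 + 4
5 = 1 × 4 + 1
4 = 4 × 1 + 0
Continued fraction: [0; 1, 6, 1, 1, 4]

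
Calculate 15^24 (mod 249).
21

Repeated squaring. Binary of 24 = 11000.
15^1 ≡ 15 (mod 249); 15^2 ≡ 225 (mod 249); 15^4 ≡ 78 (mod 249); 15^8 ≡ 108 (mod 249); 15^16 ≡ 210 (mod 249)
15^24 = 15^8 × 15^16 ≡ 21 (mod 249)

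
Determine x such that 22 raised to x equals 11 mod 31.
19

Baby-step giant-step with step n = ⌈√31⌉ = 6.
Baby steps 22^j mod 31 (j:value) for j=0..5: 0:1, 1:22, 2:19, 3:15, 4:20, 5:6.
Giant-step multiplier: 22^(-6) ≡ 22^(30-6) = 22^24 ≡ 4 (mod 31).
Giant steps γ_i = 11·4^i mod 31: γ_0=11, γ_1=13, γ_2=21, γ_3=22 (in table at j=1).
x = i·n + j = 3·6 + 1 = 19.
Check: 22^19 ≡ 11 (mod 31).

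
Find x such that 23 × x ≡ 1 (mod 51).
20

gcd(23, 51) = 1, so the inverse exists.
Extended Euclidean algorithm on (51, 23):
51 = 2 × 23 + 5  ⟹  5 = (1)·51 + (-2)·23
23 = 4 × 5 + 3  ⟹  3 = (-4)·51 + (9)·23
5 = 1 × 3 + 2  ⟹  2 = (5)·51 + (-11)·23
3 = 1 × 2 + 1  ⟹  1 = (-9)·51 + (20)·23
So (20)·23 ≡ 1 (mod 51), i.e. 23^(-1) ≡ 20 (mod 51).
Check: 23 × 20 = 460 ≡ 1 (mod 51)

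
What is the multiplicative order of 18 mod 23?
11

23 is prime, so ord(18) divides φ(23) = 22.
Divisors of 22: 1, 2, 11, 22.
Repeated squaring: 18^1 ≡ 18, 18^2 ≡ 2, 18^4 ≡ 4, 18^8 ≡ 16, 18^16 ≡ 3 (mod 23).
Test 18^d mod 23 for each divisor d in increasing order:
18^1 ≡ 18
18^2 ≡ 2
18^11 = 18^8·18^2·18^1 ≡ 1  ← first divisor giving 1
The order is 11.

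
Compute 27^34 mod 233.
161

Repeated squaring. Binary of 34 = 100010.
27^1 ≡ 27 (mod 233); 27^2 ≡ 30 (mod 233); 27^4 ≡ 201 (mod 233); 27^8 ≡ 92 (mod 233); 27^16 ≡ 76 (mod 233); 27^32 ≡ 184 (mod 233)
27^34 = 27^2 × 27^32 ≡ 161 (mod 233)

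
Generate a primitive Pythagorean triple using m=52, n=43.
(855, 4472, 4553)

Euclid's formula: a = m² - n², b = 2mn, c = m² + n²
m = 52, n = 43
a = 52² - 43² = 2704 - 1849 = 855
b = 2 × 52 × 43 = 4472
c = 52² + 43² = 2704 + 1849 = 4553
Verification: 855² + 4472² = 731025 + 19998784 = 20729809 = 4553² ✓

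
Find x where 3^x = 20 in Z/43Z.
37

Baby-step giant-step with step n = ⌈√43⌉ = 7.
Baby steps 3^j mod 43 (j:value) for j=0..6: 0:1, 1:3, 2:9, 3:27, 4:38, 5:28, 6:41.
Giant-step multiplier: 3^(-7) ≡ 3^(42-7) = 3^35 ≡ 7 (mod 43).
Giant steps γ_i = 20·7^i mod 43: γ_0=20, γ_1=11, γ_2=34, γ_3=23, γ_4=32, γ_5=9 (in table at j=2).
x = i·n + j = 5·7 + 2 = 37.
Check: 3^37 ≡ 20 (mod 43).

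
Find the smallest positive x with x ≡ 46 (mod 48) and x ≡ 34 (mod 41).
526

Using Chinese Remainder Theorem:
M = 48 × 41 = 1968
M1 = 41, M2 = 48
y1 = 41^(-1) mod 48 = 41
y2 = 48^(-1) mod 41 = 6
x = (46×41×41 + 34×48×6) mod 1968 = 526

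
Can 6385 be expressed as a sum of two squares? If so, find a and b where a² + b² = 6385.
12² + 79² (a=12, b=79)

Factorization: 6385 = 5 × 1277
By Fermat: n is sum of two squares iff every prime p ≡ 3 (mod 4) appears to even power.
All primes ≡ 3 (mod 4) appear to even power.
Search a = 0, 1, 2, … for 6385 - a² a perfect square: first hit at a = 12: 6385 - 144 = 6241 = 79².
6385 = 12² + 79² = 144 + 6241 ✓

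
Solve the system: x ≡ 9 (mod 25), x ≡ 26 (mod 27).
134

Using Chinese Remainder Theorem:
M = 25 × 27 = 675
M1 = 27, M2 = 25
y1 = 27^(-1) mod 25 = 13
y2 = 25^(-1) mod 27 = 13
x = (9×27×13 + 26×25×13) mod 675 = 134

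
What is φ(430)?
168

430 = 2 × 5 × 43
φ(n) = n × ∏(1 - 1/p) for each prime p dividing n
φ(430) = 430 × (1 - 1/2) × (1 - 1/5) × (1 - 1/43) = 168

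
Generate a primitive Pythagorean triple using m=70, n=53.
(2091, 7420, 7709)

Euclid's formula: a = m² - n², b = 2mn, c = m² + n²
m = 70, n = 53
a = 70² - 53² = 4900 - 2809 = 2091
b = 2 × 70 × 53 = 7420
c = 70² + 53² = 4900 + 2809 = 7709
Verification: 2091² + 7420² = 4372281 + 55056400 = 59428681 = 7709² ✓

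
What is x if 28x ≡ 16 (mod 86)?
x ≡ 19 (mod 43)

gcd(28, 86) = 2, which divides 16, so solutions exist.
Divide through by 2: 14x ≡ 8 (mod 43).
Find 14^(-1) mod 43 by the extended Euclidean algorithm:
43 = 3 × 14 + 1  ⟹  1 = (1)·43 + (-3)·14
So (-3)·14 ≡ 1 (mod 43), i.e. 14^(-1) ≡ -3 ≡ 40 (mod 43).
x ≡ 40 × 8 = 320 ≡ 19 (mod 43).
Check: 28 × 19 = 532 ≡ 16 (mod 86).
x ≡ 19 (mod 43), giving 2 solutions mod 86.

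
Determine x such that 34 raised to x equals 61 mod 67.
59

Baby-step giant-step with step n = ⌈√67⌉ = 9.
Baby steps 34^j mod 67 (j:value) for j=0..8: 0:1, 1:34, 2:17, 3:42, 4:21, 5:44, 6:22, 7:11, 8:39.
Giant-step multiplier: 34^(-9) ≡ 34^(66-9) = 34^57 ≡ 43 (mod 67).
Giant steps γ_i = 61·43^i mod 67: γ_0=61, γ_1=10, γ_2=28, γ_3=65, γ_4=48, γ_5=54, γ_6=44 (in table at j=5).
x = i·n + j = 6·9 + 5 = 59.
Check: 34^59 ≡ 61 (mod 67).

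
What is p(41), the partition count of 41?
44583

p(n) counts ways to write n as a sum of positive integers (order ignored).
Euler's pentagonal recurrence: p(k) = p(k-1) + p(k-2) - p(k-5) - p(k-7) + p(k-12) + p(k-15) - ... (offsets j(3j∓1)/2, signs ++--, p(0)=1, p(<0)=0).
DP table for k = 0..40: p(0)=1, p(1)=1, p(2)=2, p(3)=3, p(4)=5, p(5)=7, p(6)=11, p(7)=15, p(8)=22, p(9)=30, p(10)=42, p(11)=56, p(12)=77, p(13)=101, p(14)=135, p(15)=176, p(16)=231, p(17)=297, p(18)=385, p(19)=490, p(20)=627, p(21)=792, p(22)=1002, p(23)=1255, p(24)=1575, p(25)=1958, p(26)=2436, p(27)=3010, p(28)=3718, p(29)=4565, p(30)=5604, p(31)=6842, p(32)=8349, p(33)=10143, p(34)=12310, p(35)=14883, p(36)=17977, p(37)=21637, p(38)=26015, p(39)=31185, p(40)=37338.
Final step: p(41) = p(40) + p(39) - p(36) - p(34) + p(29) + p(26) - p(19) - p(15) + p(6) + p(1)
= 37338 + 31185 - 17977 - 12310 + 4565 + 2436 - 490 - 176 + 11 + 1
= 44583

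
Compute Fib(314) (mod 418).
135

Matrix identity: Q^n = [[F_(n+1), F_n], [F_n, F_(n-1)]] with Q = [[1,1],[1,0]].
n = 314 = 100111010₂. Square-and-multiply, entries mod 418:
Q^1 = [[1,1],[1,0]]
Q^2 = (Q^1)² = [[2,1],[1,1]]
Q^4 = (Q^2)² = [[5,3],[3,2]]
Q^9 = (Q^4)²·Q = [[55,34],[34,21]]
Q^19 = (Q^9)²·Q = [[77,1],[1,76]]
Q^39 = (Q^19)²·Q = [[231,78],[78,153]]
Q^78 = (Q^39)² = [[89,274],[274,233]]
Q^157 = (Q^78)²·Q = [[263,233],[233,30]]
Q^314 = (Q^157)² = [[148,135],[135,13]]
F_314 mod 418 = Q^314[0][1] = 135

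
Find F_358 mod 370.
49

Matrix identity: Q^n = [[F_(n+1), F_n], [F_n, F_(n-1)]] with Q = [[1,1],[1,0]].
n = 358 = 101100110₂. Square-and-multiply, entries mod 370:
Q^1 = [[1,1],[1,0]]
Q^2 = (Q^1)² = [[2,1],[1,1]]
Q^5 = (Q^2)²·Q = [[8,5],[5,3]]
Q^11 = (Q^5)²·Q = [[144,89],[89,55]]
Q^22 = (Q^11)² = [[167,321],[321,216]]
Q^44 = (Q^22)² = [[320,103],[103,217]]
Q^89 = (Q^44)²·Q = [[340,159],[159,181]]
Q^179 = (Q^89)²·Q = [[240,281],[281,329]]
Q^358 = (Q^179)² = [[31,49],[49,352]]
F_358 mod 370 = Q^358[0][1] = 49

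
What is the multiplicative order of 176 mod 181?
30

181 is prime, so ord(176) divides φ(181) = 180.
Divisors of 180: 1, 2, 3, 4, 5, 6, 9, 10, 12, 15, 18, 20, 30, 36, 45, 60, 90, 180.
Repeated squaring: 176^1 ≡ 176, 176^2 ≡ 25, 176^4 ≡ 82, 176^8 ≡ 27, 176^16 ≡ 5, 176^32 ≡ 25, 176^64 ≡ 82, 176^128 ≡ 27 (mod 181).
Test 176^d mod 181 for each divisor d in increasing order:
176^1 ≡ 176
176^2 ≡ 25
176^3 = 176^2·176^1 ≡ 56
176^4 ≡ 82
176^5 = 176^4·176^1 ≡ 133
176^6 = 176^4·176^2 ≡ 59
176^9 = 176^8·176^1 ≡ 46
176^10 = 176^8·176^2 ≡ 132
176^12 = 176^8·176^4 ≡ 42
176^15 = 176^8·176^4·176^2·176^1 ≡ 180
176^18 = 176^16·176^2 ≡ 125
176^20 = 176^16·176^4 ≡ 48
176^30 = 176^16·176^8·176^4·176^2 ≡ 1  ← first divisor giving 1
The order is 30.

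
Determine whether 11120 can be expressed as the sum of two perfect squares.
Not possible

Factorization: 11120 = 2^4 × 5 × 139
By Fermat: n is sum of two squares iff every prime p ≡ 3 (mod 4) appears to even power.
Prime(s) ≡ 3 (mod 4) with odd exponent: [(139, 1)]
Therefore 11120 cannot be expressed as a² + b².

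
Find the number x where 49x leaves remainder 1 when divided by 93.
19

gcd(49, 93) = 1, so the inverse exists.
Extended Euclidean algorithm on (93, 49):
93 = 1 × 49 + 44  ⟹  44 = (1)·93 + (-1)·49
49 = 1 × 44 + 5  ⟹  5 = (-1)·93 + (2)·49
44 = 8 × 5 + 4  ⟹  4 = (9)·93 + (-17)·49
5 = 1 × 4 + 1  ⟹  1 = (-10)·93 + (19)·49
So (19)·49 ≡ 1 (mod 93), i.e. 49^(-1) ≡ 19 (mod 93).
Check: 49 × 19 = 931 ≡ 1 (mod 93)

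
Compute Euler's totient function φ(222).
72

222 = 2 × 3 × 37
φ(n) = n × ∏(1 - 1/p) for each prime p dividing n
φ(222) = 222 × (1 - 1/2) × (1 - 1/3) × (1 - 1/37) = 72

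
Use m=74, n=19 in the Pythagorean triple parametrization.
(5115, 2812, 5837)

Euclid's formula: a = m² - n², b = 2mn, c = m² + n²
m = 74, n = 19
a = 74² - 19² = 5476 - 361 = 5115
b = 2 × 74 × 19 = 2812
c = 74² + 19² = 5476 + 361 = 5837
Verification: 5115² + 2812² = 26163225 + 7907344 = 34070569 = 5837² ✓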